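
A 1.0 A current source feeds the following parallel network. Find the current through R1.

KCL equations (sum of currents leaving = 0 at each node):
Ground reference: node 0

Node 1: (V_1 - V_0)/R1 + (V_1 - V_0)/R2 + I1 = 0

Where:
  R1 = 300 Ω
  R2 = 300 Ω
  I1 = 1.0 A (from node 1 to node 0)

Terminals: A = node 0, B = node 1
All resistors sit directly between nodes 0 and 1, so they are in parallel and share one voltage V; the full source current 1 A splits among them.
1/R_par = 1/300 + 1/300 = 0.006667 S  =>  R_par = 150 Ω
V = I × R_par = 1 × 150 = 150 V
I_R1 = V/R1 = 150/300 = 0.5 A

Final answer: 0.5 A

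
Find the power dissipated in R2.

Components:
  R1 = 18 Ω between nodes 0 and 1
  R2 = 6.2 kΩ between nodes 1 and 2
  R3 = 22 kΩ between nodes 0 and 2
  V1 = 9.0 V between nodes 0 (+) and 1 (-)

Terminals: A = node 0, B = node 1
Nodal analysis, taking node 1 as the 0 V reference.
Source V1 fixes V_0 = 9 V.
KCL at each unknown node (sum of currents leaving = 0; resistances in Ω):
  Node 2: (V_2 - 0)/6200 + (V_2 - 9)/22000 = 0
Collecting terms: 0.0002067 × V_2 = 0.0004091  =>  V_2 = 1.979 V
I_R2 = (V_1 - V_2)/R2 = (0 - 1.979)/6200 = -0.0003191 A
P_R2 = I_R2² × R2 = (-0.0003191)² × 6200 = 0.0006315 W

Final answer: 0.0006315 W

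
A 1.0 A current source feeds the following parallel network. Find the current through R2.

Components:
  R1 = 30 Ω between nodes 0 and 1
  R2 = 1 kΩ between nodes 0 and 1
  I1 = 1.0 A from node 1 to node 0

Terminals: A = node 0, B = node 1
All resistors sit directly between nodes 0 and 1, so they are in parallel and share one voltage V; the full source current 1 A splits among them.
1/R_par = 1/30 + 1/1000 = 0.03433 S  =>  R_par = 29.13 Ω
V = I × R_par = 1 × 29.13 = 29.13 V
I_R2 = V/R2 = 29.13/1000 = 0.02913 A

Final answer: 0.02913 A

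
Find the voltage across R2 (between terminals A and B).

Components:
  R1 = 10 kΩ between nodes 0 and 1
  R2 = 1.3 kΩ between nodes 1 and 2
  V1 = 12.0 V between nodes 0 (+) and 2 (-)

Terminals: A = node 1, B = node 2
R1 and R2 are in series across V1 (node 0 → node 1 → node 2), and the output A–B is taken across R2, so this is a voltage divider.
Series current: I = V1/(R1 + R2) = 12/(10000 + 1300) = 12/11300 = 0.001062 A
V_R2 = I × R2 = V1 × R2/(R1 + R2) = 12 × 1300/11300 = 1.381 V

Final answer: 1.381 V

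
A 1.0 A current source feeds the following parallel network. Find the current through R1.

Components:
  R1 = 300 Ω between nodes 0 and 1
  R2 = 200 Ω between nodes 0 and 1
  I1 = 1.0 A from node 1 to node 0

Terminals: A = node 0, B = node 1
All resistors sit directly between nodes 0 and 1, so they are in parallel and share one voltage V; the full source current 1 A splits among them.
1/R_par = 1/300 + 1/200 = 0.008333 S  =>  R_par = 120 Ω
V = I × R_par = 1 × 120 = 120 V
I_R1 = V/R1 = 120/300 = 0.4 A

Final answer: 0.4 A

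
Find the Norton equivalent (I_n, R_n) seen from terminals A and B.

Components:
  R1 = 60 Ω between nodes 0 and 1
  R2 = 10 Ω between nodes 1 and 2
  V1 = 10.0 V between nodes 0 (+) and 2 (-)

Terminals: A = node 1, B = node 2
Find the Thévenin equivalent first; then I_n = V_th/R_th and R_n = R_th.
Step 1 — V_th is the open-circuit voltage V_A - V_B (nothing connected across the terminals).
Nodal analysis, taking node 2 as the 0 V reference.
Source V1 fixes V_0 = 10 V.
KCL at each unknown node (sum of currents leaving = 0; resistances in Ω):
  Node 1: (V_1 - 10)/60 + (V_1 - 0)/10 = 0
Collecting terms: 0.1167 × V_1 = 0.1667  =>  V_1 = 1.429 V
V_th = V_1 - V_2 = 1.429 - 0 = 1.429 V
Step 2 — R_th: zero the source — replace V1 by a short circuit (node 2 merges into node 0) — and find the resistance seen between A (node 1) and B (node 0).
Reduce the network between node 1 (A) and node 0 (B) by series/parallel combination:
  Rp1 = R1 ‖ R2 (parallel, both between nodes 0 and 1) = 1/(1/60 + 1/10) = 8.571 Ω
R_th = 8.571 Ω
I_n = V_th/R_th = 1.429/8.571 = 0.1667 A, and R_n = R_th = 8.571 Ω

Final answer: I_n = 0.1667 A, R_n = 8.571 Ω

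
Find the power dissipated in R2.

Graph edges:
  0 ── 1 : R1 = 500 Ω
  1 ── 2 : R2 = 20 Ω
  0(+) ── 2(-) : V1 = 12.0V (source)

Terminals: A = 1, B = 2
Nodal analysis, taking node 2 as the 0 V reference.
Source V1 fixes V_0 = 12 V.
KCL at each unknown node (sum of currents leaving = 0; resistances in Ω):
  Node 1: (V_1 - 12)/500 + (V_1 - 0)/20 = 0
Collecting terms: 0.052 × V_1 = 0.024  =>  V_1 = 0.4615 V
I_R2 = (V_1 - V_2)/R2 = (0.4615 - 0)/20 = 0.02308 A
P_R2 = I_R2² × R2 = (0.02308)² × 20 = 0.01065 W

Final answer: 0.01065 W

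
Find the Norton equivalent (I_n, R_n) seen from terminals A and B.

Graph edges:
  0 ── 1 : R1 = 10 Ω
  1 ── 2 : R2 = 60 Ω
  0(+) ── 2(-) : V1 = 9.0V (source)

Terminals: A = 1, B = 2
Find the Thévenin equivalent first; then I_n = V_th/R_th and R_n = R_th.
Step 1 — V_th is the open-circuit voltage V_A - V_B (nothing connected across the terminals).
Nodal analysis, taking node 2 as the 0 V reference.
Source V1 fixes V_0 = 9 V.
KCL at each unknown node (sum of currents leaving = 0; resistances in Ω):
  Node 1: (V_1 - 9)/10 + (V_1 - 0)/60 = 0
Collecting terms: 0.1167 × V_1 = 0.9  =>  V_1 = 7.714 V
V_th = V_1 - V_2 = 7.714 - 0 = 7.714 V
Step 2 — R_th: zero the source — replace V1 by a short circuit (node 2 merges into node 0) — and find the resistance seen between A (node 1) and B (node 0).
Reduce the network between node 1 (A) and node 0 (B) by series/parallel combination:
  Rp1 = R1 ‖ R2 (parallel, both between nodes 0 and 1) = 1/(1/10 + 1/60) = 8.571 Ω
R_th = 8.571 Ω
I_n = V_th/R_th = 7.714/8.571 = 0.9 A, and R_n = R_th = 8.571 Ω

Final answer: I_n = 0.9 A, R_n = 8.571 Ω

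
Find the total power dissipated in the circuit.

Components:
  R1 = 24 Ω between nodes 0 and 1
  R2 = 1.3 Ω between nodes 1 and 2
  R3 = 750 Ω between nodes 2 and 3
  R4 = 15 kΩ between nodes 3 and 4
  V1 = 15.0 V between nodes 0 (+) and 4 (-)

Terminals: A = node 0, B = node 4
Nodal analysis, taking node 4 as the 0 V reference.
Source V1 fixes V_0 = 15 V.
KCL at each unknown node (sum of currents leaving = 0; resistances in Ω):
  Node 1: (V_1 - 15)/24 + (V_1 - V_2)/1.3 = 0
  Node 2: (V_2 - V_1)/1.3 + (V_2 - V_3)/750 = 0
  Node 3: (V_3 - V_2)/750 + (V_3 - 0)/15000 = 0
Collecting terms (coefficients in siemens):
  0.8109·V_1 - 0.7692·V_2 = 0.625
  0.7706·V_2 - 0.7692·V_1 - 0.001333·V_3 = 0
  0.0014·V_3 - 0.001333·V_2 = 0
Solving these 3 simultaneous equations (Gaussian elimination) gives:
  V_1 = 14.98 V, V_2 = 14.98 V, V_3 = 14.26 V
Power in each resistor, P = (ΔV)²/R:
  P_R1 = (15 - 14.98)²/24 = 0.0000217 W
  P_R2 = (14.98 - 14.98)²/1.3 = 0.000001175 W
  P_R3 = (14.98 - 14.26)²/750 = 0.0006781 W
  P_R4 = (14.26 - 0)²/15000 = 0.01356 W
P_total = P_R1 + P_R2 + P_R3 + P_R4 = 0.01426 W

Final answer: 0.01426 W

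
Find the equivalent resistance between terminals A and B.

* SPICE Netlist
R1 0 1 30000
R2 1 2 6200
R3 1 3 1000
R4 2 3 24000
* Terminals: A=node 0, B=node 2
Reduce the network between node 0 (A) and node 2 (B) by series/parallel combination:
  Rs1 = R3 + R4 (series, joined only at node 3) = 1000 + 24000 = 25000 Ω
  Rp1 = R2 ‖ Rs1 (parallel, both between nodes 1 and 2) = 1/(1/6200 + 1/25000) = 4968 Ω
  Rs2 = R1 + Rp1 (series, joined only at node 1) = 30000 + 4968 = 34970 Ω
R_eq = 34.97 kΩ

Final answer: 34.97 kΩ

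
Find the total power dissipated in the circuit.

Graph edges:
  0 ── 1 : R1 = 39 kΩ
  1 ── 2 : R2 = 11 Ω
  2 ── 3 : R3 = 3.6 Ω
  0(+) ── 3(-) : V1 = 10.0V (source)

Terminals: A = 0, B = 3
Nodal analysis, taking node 3 as the 0 V reference.
Source V1 fixes V_0 = 10 V.
KCL at each unknown node (sum of currents leaving = 0; resistances in Ω):
  Node 1: (V_1 - 10)/39000 + (V_1 - V_2)/11 = 0
  Node 2: (V_2 - V_1)/11 + (V_2 - 0)/3.6 = 0
Collecting terms (coefficients in siemens):
  0.09093·V_1 - 0.09091·V_2 = 0.0002564
  0.3687·V_2 - 0.09091·V_1 = 0
Determinant D = (0.09093)(0.3687) - (-0.09091)(-0.09091) = 0.02526
V_1 = [(0.0002564)(0.3687) - (-0.09091)(0)]/D = 0.003742 V
V_2 = [(0.09093)(0) - (0.0002564)(-0.09091)]/D = 0.0009227 V
Power in each resistor, P = (ΔV)²/R:
  P_R1 = (10 - 0.003742)²/39000 = 0.002562 W
  P_R2 = (0.003742 - 0.0009227)²/11 = 0.0000007227 W
  P_R3 = (0.0009227 - 0)²/3.6 = 0.0000002365 W
P_total = P_R1 + P_R2 + P_R3 = 0.002563 W

Final answer: 0.002563 W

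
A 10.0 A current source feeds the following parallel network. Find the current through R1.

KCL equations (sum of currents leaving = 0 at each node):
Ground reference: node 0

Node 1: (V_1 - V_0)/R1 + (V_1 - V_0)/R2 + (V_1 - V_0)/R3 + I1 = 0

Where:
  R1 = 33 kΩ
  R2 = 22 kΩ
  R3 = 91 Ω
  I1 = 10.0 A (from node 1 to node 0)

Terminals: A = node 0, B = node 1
All resistors sit directly between nodes 0 and 1, so they are in parallel and share one voltage V; the full source current 10 A splits among them.
1/R_par = 1/33000 + 1/22000 + 1/91 = 0.01106 S  =>  R_par = 90.38 Ω
V = I × R_par = 10 × 90.38 = 903.8 V
I_R1 = V/R1 = 903.8/33000 = 0.02739 A

Final answer: 0.02739 A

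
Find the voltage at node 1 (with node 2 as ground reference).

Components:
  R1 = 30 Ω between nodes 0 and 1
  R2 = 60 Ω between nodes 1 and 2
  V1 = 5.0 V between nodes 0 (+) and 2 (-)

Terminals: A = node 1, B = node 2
Nodal analysis, taking node 2 as the 0 V reference.
Source V1 fixes V_0 = 5 V.
KCL at each unknown node (sum of currents leaving = 0; resistances in Ω):
  Node 1: (V_1 - 5)/30 + (V_1 - 0)/60 = 0
Collecting terms: 0.05 × V_1 = 0.1667  =>  V_1 = 3.333 V
The requested potential is V_1 = 3.333 V.

Final answer: V_1 = 3.333 V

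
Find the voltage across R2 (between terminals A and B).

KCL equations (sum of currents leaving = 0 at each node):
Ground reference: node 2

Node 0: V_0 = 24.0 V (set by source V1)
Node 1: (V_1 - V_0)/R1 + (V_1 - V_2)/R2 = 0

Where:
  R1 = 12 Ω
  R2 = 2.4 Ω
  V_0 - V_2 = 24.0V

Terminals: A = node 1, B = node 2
R1 and R2 are in series across V1 (node 0 → node 1 → node 2), and the output A–B is taken across R2, so this is a voltage divider.
Series current: I = V1/(R1 + R2) = 24/(12 + 2.4) = 24/14.4 = 1.667 A
V_R2 = I × R2 = V1 × R2/(R1 + R2) = 24 × 2.4/14.4 = 4 V

Final answer: 4 V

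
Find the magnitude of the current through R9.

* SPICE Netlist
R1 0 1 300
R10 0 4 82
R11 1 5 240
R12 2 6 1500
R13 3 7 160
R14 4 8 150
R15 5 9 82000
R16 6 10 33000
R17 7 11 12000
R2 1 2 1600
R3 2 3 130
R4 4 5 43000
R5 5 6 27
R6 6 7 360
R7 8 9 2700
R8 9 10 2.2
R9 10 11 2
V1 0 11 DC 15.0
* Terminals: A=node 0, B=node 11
Nodal analysis, taking node 11 as the 0 V reference.
Source V1 fixes V_0 = 15 V.
KCL at each unknown node (sum of currents leaving = 0; resistances in Ω):
  Node 1: (V_1 - 15)/300 + (V_1 - V_2)/1600 + (V_1 - V_5)/240 = 0
  Node 2: (V_2 - V_1)/1600 + (V_2 - V_3)/130 + (V_2 - V_6)/1500 = 0
  Node 3: (V_3 - V_2)/130 + (V_3 - V_7)/160 = 0
  Node 4: (V_4 - V_5)/43000 + (V_4 - 15)/82 + (V_4 - V_8)/150 = 0
  Node 5: (V_5 - V_4)/43000 + (V_5 - V_6)/27 + (V_5 - V_1)/240 + (V_5 - V_9)/82000 = 0
  Node 6: (V_6 - V_5)/27 + (V_6 - V_7)/360 + (V_6 - V_2)/1500 + (V_6 - V_10)/33000 = 0
  Node 7: (V_7 - V_6)/360 + (V_7 - V_3)/160 + (V_7 - 0)/12000 = 0
  Node 8: (V_8 - V_9)/2700 + (V_8 - V_4)/150 = 0
  Node 9: (V_9 - V_8)/2700 + (V_9 - V_10)/2.2 + (V_9 - V_5)/82000 = 0
  Node 10: (V_10 - V_9)/2.2 + (V_10 - 0)/2 + (V_10 - V_6)/33000 = 0
Collecting terms (coefficients in siemens):
  0.008125·V_1 - 0.000625·V_2 - 0.004167·V_5 = 0.05
  0.008984·V_2 - 0.000625·V_1 - 0.007692·V_3 - 0.0006667·V_6 = 0
  0.01394·V_3 - 0.007692·V_2 - 0.00625·V_7 = 0
  0.01889·V_4 - 0.00002326·V_5 - 0.006667·V_8 = 0.1829
  0.04124·V_5 - 0.004167·V_1 - 0.00002326·V_4 - 0.03704·V_6 - 0.0000122·V_9 = 0
  0.04051·V_6 - 0.0006667·V_2 - 0.03704·V_5 - 0.002778·V_7 - 0.0000303·V_10 = 0
  0.009111·V_7 - 0.00625·V_3 - 0.002778·V_6 = 0
  0.007037·V_8 - 0.006667·V_4 - 0.0003704·V_9 = 0
  0.4549·V_9 - 0.0000122·V_5 - 0.0003704·V_8 - 0.4545·V_10 = 0
  0.9546·V_10 - 0.0000303·V_6 - 0.4545·V_9 = 0
Solving these 10 simultaneous equations (Gaussian elimination) gives:
  V_1 = 14.48 V, V_2 = 13.96 V, V_3 = 13.91 V, V_4 = 14.58 V
  V_5 = 14.14 V, V_6 = 14.1 V, V_7 = 13.84 V, V_8 = 13.81 V
  V_9 = 0.02303 V, V_10 = 0.01141 V
I_R9 = (V_10 - V_11)/R9 = (0.01141 - 0)/2 = 0.005707 A
|I_R9| = 0.005707 A

Final answer: |I_R9| = 0.005707 A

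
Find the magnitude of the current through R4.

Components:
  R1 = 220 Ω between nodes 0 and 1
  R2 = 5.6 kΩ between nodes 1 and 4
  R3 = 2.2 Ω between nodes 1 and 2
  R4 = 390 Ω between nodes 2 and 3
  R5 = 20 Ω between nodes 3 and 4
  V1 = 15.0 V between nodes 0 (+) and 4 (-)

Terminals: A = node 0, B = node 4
Nodal analysis, taking node 4 as the 0 V reference.
Source V1 fixes V_0 = 15 V.
KCL at each unknown node (sum of currents leaving = 0; resistances in Ω):
  Node 1: (V_1 - 15)/220 + (V_1 - 0)/5600 + (V_1 - V_2)/2.2 = 0
  Node 2: (V_2 - V_1)/2.2 + (V_2 - V_3)/390 = 0
  Node 3: (V_3 - V_2)/390 + (V_3 - 0)/20 = 0
Collecting terms (coefficients in siemens):
  0.4593·V_1 - 0.4545·V_2 = 0.06818
  0.4571·V_2 - 0.4545·V_1 - 0.002564·V_3 = 0
  0.05256·V_3 - 0.002564·V_2 = 0
Solving these 3 simultaneous equations (Gaussian elimination) gives:
  V_1 = 9.536 V, V_2 = 9.485 V, V_3 = 0.4627 V
I_R4 = (V_2 - V_3)/R4 = (9.485 - 0.4627)/390 = 0.02313 A
|I_R4| = 0.02313 A

Final answer: |I_R4| = 0.02313 A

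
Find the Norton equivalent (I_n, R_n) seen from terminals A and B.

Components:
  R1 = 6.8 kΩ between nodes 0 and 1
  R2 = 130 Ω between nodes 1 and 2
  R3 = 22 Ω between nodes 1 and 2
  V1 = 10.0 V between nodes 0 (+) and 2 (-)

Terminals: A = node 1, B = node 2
Find the Thévenin equivalent first; then I_n = V_th/R_th and R_n = R_th.
Step 1 — V_th is the open-circuit voltage V_A - V_B (nothing connected across the terminals).
Nodal analysis, taking node 2 as the 0 V reference.
Source V1 fixes V_0 = 10 V.
KCL at each unknown node (sum of currents leaving = 0; resistances in Ω):
  Node 1: (V_1 - 10)/6800 + (V_1 - 0)/130 + (V_1 - 0)/22 = 0
Collecting terms: 0.05329 × V_1 = 0.001471  =>  V_1 = 0.02759 V
V_th = V_1 - V_2 = 0.02759 - 0 = 0.02759 V
Step 2 — R_th: zero the source — replace V1 by a short circuit (node 2 merges into node 0) — and find the resistance seen between A (node 1) and B (node 0).
Reduce the network between node 1 (A) and node 0 (B) by series/parallel combination:
  Rp1 = R1 ‖ R2 ‖ R3 (parallel, all between nodes 0 and 1) = 1/(1/6800 + 1/130 + 1/22) = 18.76 Ω
R_th = 18.76 Ω
I_n = V_th/R_th = 0.02759/18.76 = 0.001471 A, and R_n = R_th = 18.76 Ω

Final answer: I_n = 0.001471 A, R_n = 18.76 Ω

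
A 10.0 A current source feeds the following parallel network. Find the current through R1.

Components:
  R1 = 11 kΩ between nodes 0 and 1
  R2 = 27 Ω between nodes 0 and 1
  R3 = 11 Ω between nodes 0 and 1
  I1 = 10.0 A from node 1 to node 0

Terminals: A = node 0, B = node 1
All resistors sit directly between nodes 0 and 1, so they are in parallel and share one voltage V; the full source current 10 A splits among them.
1/R_par = 1/11000 + 1/27 + 1/11 = 0.128 S  =>  R_par = 7.81 Ω
V = I × R_par = 10 × 7.81 = 78.1 V
I_R1 = V/R1 = 78.1/11000 = 0.0071 A

Final answer: 0.0071 A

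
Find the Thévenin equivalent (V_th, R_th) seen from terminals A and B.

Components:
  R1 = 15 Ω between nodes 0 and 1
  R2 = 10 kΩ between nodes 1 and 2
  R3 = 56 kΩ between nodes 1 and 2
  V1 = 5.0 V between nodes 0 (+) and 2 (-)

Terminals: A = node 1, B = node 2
Step 1 — V_th is the open-circuit voltage V_A - V_B (nothing connected across the terminals).
Nodal analysis, taking node 2 as the 0 V reference.
Source V1 fixes V_0 = 5 V.
KCL at each unknown node (sum of currents leaving = 0; resistances in Ω):
  Node 1: (V_1 - 5)/15 + (V_1 - 0)/10000 + (V_1 - 0)/56000 = 0
Collecting terms: 0.06678 × V_1 = 0.3333  =>  V_1 = 4.991 V
V_th = V_1 - V_2 = 4.991 - 0 = 4.991 V
Step 2 — R_th: zero the source — replace V1 by a short circuit (node 2 merges into node 0) — and find the resistance seen between A (node 1) and B (node 0).
Reduce the network between node 1 (A) and node 0 (B) by series/parallel combination:
  Rp1 = R1 ‖ R2 ‖ R3 (parallel, all between nodes 0 and 1) = 1/(1/15 + 1/10000 + 1/56000) = 14.97 Ω
R_th = 14.97 Ω

Final answer: V_th = 4.991 V, R_th = 14.97 Ω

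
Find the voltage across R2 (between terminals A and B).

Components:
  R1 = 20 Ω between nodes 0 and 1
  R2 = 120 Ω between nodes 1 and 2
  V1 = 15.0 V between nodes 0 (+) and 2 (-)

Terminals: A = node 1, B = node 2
R1 and R2 are in series across V1 (node 0 → node 1 → node 2), and the output A–B is taken across R2, so this is a voltage divider.
Series current: I = V1/(R1 + R2) = 15/(20 + 120) = 15/140 = 0.1071 A
V_R2 = I × R2 = V1 × R2/(R1 + R2) = 15 × 120/140 = 12.86 V

Final answer: 12.86 V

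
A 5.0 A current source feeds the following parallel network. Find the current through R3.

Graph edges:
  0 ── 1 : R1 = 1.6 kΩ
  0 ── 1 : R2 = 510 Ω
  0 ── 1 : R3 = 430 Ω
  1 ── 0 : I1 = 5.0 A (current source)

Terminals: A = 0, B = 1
All resistors sit directly between nodes 0 and 1, so they are in parallel and share one voltage V; the full source current 5 A splits among them.
1/R_par = 1/1600 + 1/510 + 1/430 = 0.004911 S  =>  R_par = 203.6 Ω
V = I × R_par = 5 × 203.6 = 1018 V
I_R3 = V/R3 = 1018/430 = 2.368 A

Final answer: 2.368 A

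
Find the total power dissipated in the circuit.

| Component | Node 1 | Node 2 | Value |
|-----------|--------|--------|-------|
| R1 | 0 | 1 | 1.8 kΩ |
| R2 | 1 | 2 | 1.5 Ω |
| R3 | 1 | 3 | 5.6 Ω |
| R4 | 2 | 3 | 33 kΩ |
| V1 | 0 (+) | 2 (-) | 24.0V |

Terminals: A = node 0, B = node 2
Nodal analysis, taking node 2 as the 0 V reference.
Source V1 fixes V_0 = 24 V.
KCL at each unknown node (sum of currents leaving = 0; resistances in Ω):
  Node 1: (V_1 - 24)/1800 + (V_1 - 0)/1.5 + (V_1 - V_3)/5.6 = 0
  Node 3: (V_3 - V_1)/5.6 + (V_3 - 0)/33000 = 0
Collecting terms (coefficients in siemens):
  0.8458·V_1 - 0.1786·V_3 = 0.01333
  0.1786·V_3 - 0.1786·V_1 = 0
Determinant D = (0.8458)(0.1786) - (-0.1786)(-0.1786) = 0.1192
V_1 = [(0.01333)(0.1786) - (-0.1786)(0)]/D = 0.01998 V
V_3 = [(0.8458)(0) - (0.01333)(-0.1786)]/D = 0.01998 V
Power in each resistor, P = (ΔV)²/R:
  P_R1 = (24 - 0.01998)²/1800 = 0.3195 W
  P_R2 = (0.01998 - 0)²/1.5 = 0.0002662 W
  P_R3 = (0.01998 - 0.01998)²/5.6 = 0.000000000002053 W
  P_R4 = (0 - 0.01998)²/33000 = 0.0000000121 W
P_total = P_R1 + P_R2 + P_R3 + P_R4 = 0.3197 W

Final answer: 0.3197 W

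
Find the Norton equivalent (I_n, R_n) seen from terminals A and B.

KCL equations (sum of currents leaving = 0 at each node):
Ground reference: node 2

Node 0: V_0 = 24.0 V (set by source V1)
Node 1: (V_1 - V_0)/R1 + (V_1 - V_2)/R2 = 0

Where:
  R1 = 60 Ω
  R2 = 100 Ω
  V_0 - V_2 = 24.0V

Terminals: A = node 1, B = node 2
Find the Thévenin equivalent first; then I_n = V_th/R_th and R_n = R_th.
Step 1 — V_th is the open-circuit voltage V_A - V_B (nothing connected across the terminals).
Nodal analysis, taking node 2 as the 0 V reference.
Source V1 fixes V_0 = 24 V.
KCL at each unknown node (sum of currents leaving = 0; resistances in Ω):
  Node 1: (V_1 - 24)/60 + (V_1 - 0)/100 = 0
Collecting terms: 0.02667 × V_1 = 0.4  =>  V_1 = 15 V
V_th = V_1 - V_2 = 15 - 0 = 15 V
Step 2 — R_th: zero the source — replace V1 by a short circuit (node 2 merges into node 0) — and find the resistance seen between A (node 1) and B (node 0).
Reduce the network between node 1 (A) and node 0 (B) by series/parallel combination:
  Rp1 = R1 ‖ R2 (parallel, both between nodes 0 and 1) = 1/(1/60 + 1/100) = 37.5 Ω
R_th = 37.5 Ω
I_n = V_th/R_th = 15/37.5 = 0.4 A, and R_n = R_th = 37.5 Ω

Final answer: I_n = 0.4 A, R_n = 37.5 Ω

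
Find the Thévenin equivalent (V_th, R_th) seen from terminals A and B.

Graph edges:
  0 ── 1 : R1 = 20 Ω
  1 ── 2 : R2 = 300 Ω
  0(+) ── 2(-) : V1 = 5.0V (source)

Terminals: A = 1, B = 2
Step 1 — V_th is the open-circuit voltage V_A - V_B (nothing connected across the terminals).
Nodal analysis, taking node 2 as the 0 V reference.
Source V1 fixes V_0 = 5 V.
KCL at each unknown node (sum of currents leaving = 0; resistances in Ω):
  Node 1: (V_1 - 5)/20 + (V_1 - 0)/300 = 0
Collecting terms: 0.05333 × V_1 = 0.25  =>  V_1 = 4.688 V
V_th = V_1 - V_2 = 4.688 - 0 = 4.688 V
Step 2 — R_th: zero the source — replace V1 by a short circuit (node 2 merges into node 0) — and find the resistance seen between A (node 1) and B (node 0).
Reduce the network between node 1 (A) and node 0 (B) by series/parallel combination:
  Rp1 = R1 ‖ R2 (parallel, both between nodes 0 and 1) = 1/(1/20 + 1/300) = 18.75 Ω
R_th = 18.75 Ω

Final answer: V_th = 4.688 V, R_th = 18.75 Ω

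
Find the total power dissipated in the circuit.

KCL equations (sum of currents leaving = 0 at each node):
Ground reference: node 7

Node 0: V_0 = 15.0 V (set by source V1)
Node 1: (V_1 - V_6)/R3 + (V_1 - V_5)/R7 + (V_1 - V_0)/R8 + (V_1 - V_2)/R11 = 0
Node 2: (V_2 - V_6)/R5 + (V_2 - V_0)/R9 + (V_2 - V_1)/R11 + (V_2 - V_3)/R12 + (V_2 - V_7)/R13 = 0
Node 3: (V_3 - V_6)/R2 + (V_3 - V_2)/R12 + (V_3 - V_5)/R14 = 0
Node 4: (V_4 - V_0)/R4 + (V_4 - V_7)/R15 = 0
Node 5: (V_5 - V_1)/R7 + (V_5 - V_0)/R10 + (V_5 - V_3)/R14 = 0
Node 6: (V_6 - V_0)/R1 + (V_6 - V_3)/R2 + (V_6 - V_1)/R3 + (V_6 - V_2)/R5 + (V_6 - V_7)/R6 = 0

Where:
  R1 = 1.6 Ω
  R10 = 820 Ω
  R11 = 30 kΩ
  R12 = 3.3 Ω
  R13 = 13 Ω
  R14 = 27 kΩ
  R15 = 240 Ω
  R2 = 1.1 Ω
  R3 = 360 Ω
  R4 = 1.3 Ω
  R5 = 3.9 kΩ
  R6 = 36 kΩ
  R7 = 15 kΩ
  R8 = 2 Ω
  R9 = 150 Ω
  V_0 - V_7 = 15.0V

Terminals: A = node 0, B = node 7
Nodal analysis, taking node 7 as the 0 V reference.
Source V1 fixes V_0 = 15 V.
KCL at each unknown node (sum of currents leaving = 0; resistances in Ω):
  Node 1: (V_1 - V_6)/360 + (V_1 - V_5)/15000 + (V_1 - 15)/2 + (V_1 - V_2)/30000 = 0
  Node 2: (V_2 - V_6)/3900 + (V_2 - 15)/150 + (V_2 - V_1)/30000 + (V_2 - V_3)/3.3 + (V_2 - 0)/13 = 0
  Node 3: (V_3 - V_6)/1.1 + (V_3 - V_2)/3.3 + (V_3 - V_5)/27000 = 0
  Node 4: (V_4 - 15)/1.3 + (V_4 - 0)/240 = 0
  Node 5: (V_5 - V_1)/15000 + (V_5 - 15)/820 + (V_5 - V_3)/27000 = 0
  Node 6: (V_6 - 15)/1.6 + (V_6 - V_3)/1.1 + (V_6 - V_1)/360 + (V_6 - V_2)/3900 + (V_6 - 0)/36000 = 0
Collecting terms (coefficients in siemens):
  0.5029·V_1 - 0.00003333·V_2 - 0.00006667·V_5 - 0.002778·V_6 = 7.5
  0.3869·V_2 - 0.00003333·V_1 - 0.303·V_3 - 0.0002564·V_6 = 0.1
  1.212·V_3 - 0.303·V_2 - 0.00003704·V_5 - 0.9091·V_6 = 0
  0.7734·V_4 = 11.54
  0.001323·V_5 - 0.00006667·V_1 - 0.00003704·V_3 = 0.01829
  1.537·V_6 - 0.002778·V_1 - 0.0002564·V_2 - 0.9091·V_3 = 9.375
Solving these 6 simultaneous equations (Gaussian elimination) gives:
  V_1 = 14.99 V, V_2 = 10.4 V, V_3 = 12.93 V, V_4 = 14.92 V
  V_5 = 14.94 V, V_6 = 13.77 V
Power in each resistor, P = (ΔV)²/R:
  P_R1 = (15 - 13.77)²/1.6 = 0.9382 W
  P_R2 = (12.93 - 13.77)²/1.1 = 0.6486 W
  P_R3 = (14.99 - 13.77)²/360 = 0.004122 W
  P_R4 = (15 - 14.92)²/1.3 = 0.005024 W
  P_R5 = (10.4 - 13.77)²/3900 = 0.002928 W
  P_R6 = (13.77 - 0)²/36000 = 0.005271 W
  P_R7 = (14.99 - 14.94)²/15000 = 0.0000001748 W
  P_R8 = (15 - 14.99)²/2 = 0.00002507 W
  P_R9 = (15 - 10.4)²/150 = 0.1413 W
  P_R10 = (15 - 14.94)²/820 = 0.000004144 W
  P_R11 = (14.99 - 10.4)²/30000 = 0.0007044 W
  P_R12 = (10.4 - 12.93)²/3.3 = 1.946 W
  P_R13 = (10.4 - 0)²/13 = 8.313 W
  P_R14 = (12.93 - 14.94)²/27000 = 0.0001499 W
  P_R15 = (14.92 - 0)²/240 = 0.9274 W
P_total = P_R1 + P_R2 + P_R3 + P_R4 + P_R5 + P_R6 + P_R7 + P_R8 + P_R9 + P_R10 + P_R11 + P_R12 + P_R13 + P_R14 + P_R15 = 12.93 W

Final answer: 12.93 W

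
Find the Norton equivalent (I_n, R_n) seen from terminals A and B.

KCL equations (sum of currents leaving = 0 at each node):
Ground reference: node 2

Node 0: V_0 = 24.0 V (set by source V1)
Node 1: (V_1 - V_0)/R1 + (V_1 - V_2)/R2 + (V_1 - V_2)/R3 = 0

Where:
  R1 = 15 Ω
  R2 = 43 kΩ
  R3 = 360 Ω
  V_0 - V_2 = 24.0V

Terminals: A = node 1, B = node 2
Find the Thévenin equivalent first; then I_n = V_th/R_th and R_n = R_th.
Step 1 — V_th is the open-circuit voltage V_A - V_B (nothing connected across the terminals).
Nodal analysis, taking node 2 as the 0 V reference.
Source V1 fixes V_0 = 24 V.
KCL at each unknown node (sum of currents leaving = 0; resistances in Ω):
  Node 1: (V_1 - 24)/15 + (V_1 - 0)/43000 + (V_1 - 0)/360 = 0
Collecting terms: 0.06947 × V_1 = 1.6  =>  V_1 = 23.03 V
V_th = V_1 - V_2 = 23.03 - 0 = 23.03 V
Step 2 — R_th: zero the source — replace V1 by a short circuit (node 2 merges into node 0) — and find the resistance seen between A (node 1) and B (node 0).
Reduce the network between node 1 (A) and node 0 (B) by series/parallel combination:
  Rp1 = R1 ‖ R2 ‖ R3 (parallel, all between nodes 0 and 1) = 1/(1/15 + 1/43000 + 1/360) = 14.4 Ω
R_th = 14.4 Ω
I_n = V_th/R_th = 23.03/14.4 = 1.6 A, and R_n = R_th = 14.4 Ω

Final answer: I_n = 1.6 A, R_n = 14.4 Ω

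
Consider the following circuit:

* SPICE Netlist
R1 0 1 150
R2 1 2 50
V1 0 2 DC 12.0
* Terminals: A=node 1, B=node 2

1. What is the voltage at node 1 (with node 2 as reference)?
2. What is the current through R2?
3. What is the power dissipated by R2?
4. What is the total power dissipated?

Nodal analysis, taking node 2 as the 0 V reference.
Source V1 fixes V_0 = 12 V.
KCL at each unknown node (sum of currents leaving = 0; resistances in Ω):
  Node 1: (V_1 - 12)/150 + (V_1 - 0)/50 = 0
Collecting terms: 0.02667 × V_1 = 0.08  =>  V_1 = 3 V
Part 1:
  Read off the nodal solution: V_1 = 3 V
Part 2:
  I_R2 = (V_1 - V_2)/R2 = (3 - 0)/50 = 0.06 A
  Magnitude: I_R2 = 0.06 A
Part 3:
  I_R2 = (V_1 - V_2)/R2 = (3 - 0)/50 = 0.06 A
  P_R2 = I_R2² × R2 = (0.06)² × 50 = 0.18 W
Part 4:
  Power in each resistor, P = (ΔV)²/R:
    P_R1 = (12 - 3)²/150 = 0.54 W
    P_R2 = (3 - 0)²/50 = 0.18 W
  P_total = P_R1 + P_R2 = 0.72 W

Final answers:
1. V_1 = 3 V
2. I_R2 = 0.06 A
3. P_R2 = 0.18 W
4. P_total = 0.72 W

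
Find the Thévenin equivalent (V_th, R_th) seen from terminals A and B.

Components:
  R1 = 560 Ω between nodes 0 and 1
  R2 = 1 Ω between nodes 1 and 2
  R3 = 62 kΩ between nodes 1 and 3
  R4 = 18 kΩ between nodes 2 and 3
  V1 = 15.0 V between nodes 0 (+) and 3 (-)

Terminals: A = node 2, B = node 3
Step 1 — V_th is the open-circuit voltage V_A - V_B (nothing connected across the terminals).
Nodal analysis, taking node 3 as the 0 V reference.
Source V1 fixes V_0 = 15 V.
KCL at each unknown node (sum of currents leaving = 0; resistances in Ω):
  Node 1: (V_1 - 15)/560 + (V_1 - V_2)/1 + (V_1 - 0)/62000 = 0
  Node 2: (V_2 - V_1)/1 + (V_2 - 0)/18000 = 0
Collecting terms (coefficients in siemens):
  1.002·V_1 - 1·V_2 = 0.02679
  1·V_2 - 1·V_1 = 0
Determinant D = (1.002)(1) - (-1)(-1) = 0.001857
V_1 = [(0.02679)(1) - (-1)(0)]/D = 14.42 V
V_2 = [(1.002)(0) - (0.02679)(-1)]/D = 14.42 V
V_th = V_2 - V_3 = 14.42 - 0 = 14.42 V
Step 2 — R_th: zero the source — replace V1 by a short circuit (node 3 merges into node 0) — and find the resistance seen between A (node 2) and B (node 0).
Reduce the network between node 2 (A) and node 0 (B) by series/parallel combination:
  Rp1 = R1 ‖ R3 (parallel, both between nodes 0 and 1) = 1/(1/560 + 1/62000) = 555 Ω
  Rs1 = R2 + Rp1 (series, joined only at node 1) = 1 + 555 = 556 Ω
  Rp2 = R4 ‖ Rs1 (parallel, both between nodes 0 and 2) = 1/(1/18000 + 1/556) = 539.3 Ω
R_th = 539.3 Ω

Final answer: V_th = 14.42 V, R_th = 539.3 Ω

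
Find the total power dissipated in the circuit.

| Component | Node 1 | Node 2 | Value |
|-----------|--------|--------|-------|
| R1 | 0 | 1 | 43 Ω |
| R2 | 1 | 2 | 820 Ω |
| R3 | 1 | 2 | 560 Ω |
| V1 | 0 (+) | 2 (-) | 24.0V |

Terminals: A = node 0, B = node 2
Nodal analysis, taking node 2 as the 0 V reference.
Source V1 fixes V_0 = 24 V.
KCL at each unknown node (sum of currents leaving = 0; resistances in Ω):
  Node 1: (V_1 - 24)/43 + (V_1 - 0)/820 + (V_1 - 0)/560 = 0
Collecting terms: 0.02626 × V_1 = 0.5581  =>  V_1 = 21.25 V
Power in each resistor, P = (ΔV)²/R:
  P_R1 = (24 - 21.25)²/43 = 0.1754 W
  P_R2 = (21.25 - 0)²/820 = 0.5509 W
  P_R3 = (21.25 - 0)²/560 = 0.8066 W
P_total = P_R1 + P_R2 + P_R3 = 1.533 W

Final answer: 1.533 W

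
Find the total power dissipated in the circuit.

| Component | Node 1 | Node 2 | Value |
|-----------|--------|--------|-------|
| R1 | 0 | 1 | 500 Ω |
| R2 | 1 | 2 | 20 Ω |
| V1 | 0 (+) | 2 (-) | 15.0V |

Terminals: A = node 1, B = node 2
Nodal analysis, taking node 2 as the 0 V reference.
Source V1 fixes V_0 = 15 V.
KCL at each unknown node (sum of currents leaving = 0; resistances in Ω):
  Node 1: (V_1 - 15)/500 + (V_1 - 0)/20 = 0
Collecting terms: 0.052 × V_1 = 0.03  =>  V_1 = 0.5769 V
Power in each resistor, P = (ΔV)²/R:
  P_R1 = (15 - 0.5769)²/500 = 0.4161 W
  P_R2 = (0.5769 - 0)²/20 = 0.01664 W
P_total = P_R1 + P_R2 = 0.4327 W

Final answer: 0.4327 W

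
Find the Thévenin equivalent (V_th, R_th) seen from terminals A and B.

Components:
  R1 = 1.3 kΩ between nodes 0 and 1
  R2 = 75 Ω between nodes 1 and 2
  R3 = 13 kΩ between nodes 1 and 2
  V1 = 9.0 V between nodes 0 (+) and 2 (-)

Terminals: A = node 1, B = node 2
Step 1 — V_th is the open-circuit voltage V_A - V_B (nothing connected across the terminals).
Nodal analysis, taking node 2 as the 0 V reference.
Source V1 fixes V_0 = 9 V.
KCL at each unknown node (sum of currents leaving = 0; resistances in Ω):
  Node 1: (V_1 - 9)/1300 + (V_1 - 0)/75 + (V_1 - 0)/13000 = 0
Collecting terms: 0.01418 × V_1 = 0.006923  =>  V_1 = 0.4882 V
V_th = V_1 - V_2 = 0.4882 - 0 = 0.4882 V
Step 2 — R_th: zero the source — replace V1 by a short circuit (node 2 merges into node 0) — and find the resistance seen between A (node 1) and B (node 0).
Reduce the network between node 1 (A) and node 0 (B) by series/parallel combination:
  Rp1 = R1 ‖ R2 ‖ R3 (parallel, all between nodes 0 and 1) = 1/(1/1300 + 1/75 + 1/13000) = 70.52 Ω
R_th = 70.52 Ω

Final answer: V_th = 0.4882 V, R_th = 70.52 Ω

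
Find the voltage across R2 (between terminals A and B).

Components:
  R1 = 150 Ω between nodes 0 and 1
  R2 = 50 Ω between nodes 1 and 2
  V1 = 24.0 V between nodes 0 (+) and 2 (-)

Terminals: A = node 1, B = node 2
R1 and R2 are in series across V1 (node 0 → node 1 → node 2), and the output A–B is taken across R2, so this is a voltage divider.
Series current: I = V1/(R1 + R2) = 24/(150 + 50) = 24/200 = 0.12 A
V_R2 = I × R2 = V1 × R2/(R1 + R2) = 24 × 50/200 = 6 V

Final answer: 6 V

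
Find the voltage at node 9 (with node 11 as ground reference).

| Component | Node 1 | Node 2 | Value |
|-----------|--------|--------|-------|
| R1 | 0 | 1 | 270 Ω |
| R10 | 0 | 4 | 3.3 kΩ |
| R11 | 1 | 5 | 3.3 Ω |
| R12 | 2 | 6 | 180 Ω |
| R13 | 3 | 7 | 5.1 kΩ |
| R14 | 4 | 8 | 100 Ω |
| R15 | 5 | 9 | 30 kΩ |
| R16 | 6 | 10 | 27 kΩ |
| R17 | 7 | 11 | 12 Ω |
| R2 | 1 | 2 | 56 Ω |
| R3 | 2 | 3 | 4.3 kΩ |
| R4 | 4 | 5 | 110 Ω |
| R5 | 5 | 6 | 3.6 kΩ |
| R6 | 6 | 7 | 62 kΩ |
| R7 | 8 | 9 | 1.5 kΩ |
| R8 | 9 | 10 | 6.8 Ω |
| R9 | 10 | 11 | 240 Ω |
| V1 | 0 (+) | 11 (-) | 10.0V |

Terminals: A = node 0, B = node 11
Nodal analysis, taking node 11 as the 0 V reference.
Source V1 fixes V_0 = 10 V.
KCL at each unknown node (sum of currents leaving = 0; resistances in Ω):
  Node 1: (V_1 - 10)/270 + (V_1 - V_2)/56 + (V_1 - V_5)/3.3 = 0
  Node 2: (V_2 - V_1)/56 + (V_2 - V_3)/4300 + (V_2 - V_6)/180 = 0
  Node 3: (V_3 - V_2)/4300 + (V_3 - V_7)/5100 = 0
  Node 4: (V_4 - V_5)/110 + (V_4 - 10)/3300 + (V_4 - V_8)/100 = 0
  Node 5: (V_5 - V_4)/110 + (V_5 - V_6)/3600 + (V_5 - V_1)/3.3 + (V_5 - V_9)/30000 = 0
  Node 6: (V_6 - V_5)/3600 + (V_6 - V_7)/62000 + (V_6 - V_2)/180 + (V_6 - V_10)/27000 = 0
  Node 7: (V_7 - V_6)/62000 + (V_7 - V_3)/5100 + (V_7 - 0)/12 = 0
  Node 8: (V_8 - V_9)/1500 + (V_8 - V_4)/100 = 0
  Node 9: (V_9 - V_8)/1500 + (V_9 - V_10)/6.8 + (V_9 - V_5)/30000 = 0
  Node 10: (V_10 - V_9)/6.8 + (V_10 - 0)/240 + (V_10 - V_6)/27000 = 0
Collecting terms (coefficients in siemens):
  0.3246·V_1 - 0.01786·V_2 - 0.303·V_5 = 0.03704
  0.02365·V_2 - 0.01786·V_1 - 0.0002326·V_3 - 0.005556·V_6 = 0
  0.0004286·V_3 - 0.0002326·V_2 - 0.0001961·V_7 = 0
  0.01939·V_4 - 0.009091·V_5 - 0.01·V_8 = 0.00303
  0.3124·V_5 - 0.303·V_1 - 0.009091·V_4 - 0.0002778·V_6 - 0.00003333·V_9 = 0
  0.005886·V_6 - 0.005556·V_2 - 0.0002778·V_5 - 0.00001613·V_7 - 0.00003704·V_10 = 0
  0.08355·V_7 - 0.0001961·V_3 - 0.00001613·V_6 = 0
  0.01067·V_8 - 0.01·V_4 - 0.0006667·V_9 = 0
  0.1478·V_9 - 0.00003333·V_5 - 0.0006667·V_8 - 0.1471·V_10 = 0
  0.1513·V_10 - 0.00003704·V_6 - 0.1471·V_9 = 0
Solving these 10 simultaneous equations (Gaussian elimination) gives:
  V_1 = 8.563 V, V_2 = 8.491 V, V_3 = 4.613 V, V_4 = 8.134 V
  V_5 = 8.549 V, V_6 = 8.425 V, V_7 = 0.01245 V, V_8 = 7.701 V
  V_9 = 1.195 V, V_10 = 1.164 V
The requested potential is V_9 = 1.195 V.

Final answer: V_9 = 1.195 V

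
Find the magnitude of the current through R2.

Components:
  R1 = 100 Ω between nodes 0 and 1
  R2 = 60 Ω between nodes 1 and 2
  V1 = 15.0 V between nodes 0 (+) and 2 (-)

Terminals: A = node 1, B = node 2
Nodal analysis, taking node 2 as the 0 V reference.
Source V1 fixes V_0 = 15 V.
KCL at each unknown node (sum of currents leaving = 0; resistances in Ω):
  Node 1: (V_1 - 15)/100 + (V_1 - 0)/60 = 0
Collecting terms: 0.02667 × V_1 = 0.15  =>  V_1 = 5.625 V
I_R2 = (V_1 - V_2)/R2 = (5.625 - 0)/60 = 0.09375 A
|I_R2| = 0.09375 A

Final answer: |I_R2| = 0.09375 A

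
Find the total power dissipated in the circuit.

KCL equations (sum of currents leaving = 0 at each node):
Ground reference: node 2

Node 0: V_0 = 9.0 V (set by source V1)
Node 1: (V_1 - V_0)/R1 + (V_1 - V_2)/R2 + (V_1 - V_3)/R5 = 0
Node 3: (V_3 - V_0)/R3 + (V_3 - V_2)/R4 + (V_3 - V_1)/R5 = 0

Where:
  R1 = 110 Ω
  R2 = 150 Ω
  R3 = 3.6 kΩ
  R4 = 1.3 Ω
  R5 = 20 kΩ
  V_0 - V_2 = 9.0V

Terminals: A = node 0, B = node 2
Nodal analysis, taking node 2 as the 0 V reference.
Source V1 fixes V_0 = 9 V.
KCL at each unknown node (sum of currents leaving = 0; resistances in Ω):
  Node 1: (V_1 - 9)/110 + (V_1 - 0)/150 + (V_1 - V_3)/20000 = 0
  Node 3: (V_3 - 9)/3600 + (V_3 - 0)/1.3 + (V_3 - V_1)/20000 = 0
Collecting terms (coefficients in siemens):
  0.01581·V_1 - 0.00005·V_3 = 0.08182
  0.7696·V_3 - 0.00005·V_1 = 0.0025
Determinant D = (0.01581)(0.7696) - (-0.00005)(-0.00005) = 0.01216
V_1 = [(0.08182)(0.7696) - (-0.00005)(0.0025)]/D = 5.176 V
V_3 = [(0.01581)(0.0025) - (0.08182)(-0.00005)]/D = 0.003585 V
Power in each resistor, P = (ΔV)²/R:
  P_R1 = (9 - 5.176)²/110 = 0.1329 W
  P_R2 = (5.176 - 0)²/150 = 0.1786 W
  P_R3 = (9 - 0.003585)²/3600 = 0.02248 W
  P_R4 = (0 - 0.003585)²/1.3 = 0.000009886 W
  P_R5 = (5.176 - 0.003585)²/20000 = 0.001338 W
P_total = P_R1 + P_R2 + P_R3 + P_R4 + P_R5 = 0.3354 W

Final answer: 0.3354 W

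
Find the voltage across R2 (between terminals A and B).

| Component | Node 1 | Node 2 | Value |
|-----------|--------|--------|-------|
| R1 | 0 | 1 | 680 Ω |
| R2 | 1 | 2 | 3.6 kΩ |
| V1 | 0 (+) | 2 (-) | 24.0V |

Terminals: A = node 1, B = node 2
R1 and R2 are in series across V1 (node 0 → node 1 → node 2), and the output A–B is taken across R2, so this is a voltage divider.
Series current: I = V1/(R1 + R2) = 24/(680 + 3600) = 24/4280 = 0.005607 A
V_R2 = I × R2 = V1 × R2/(R1 + R2) = 24 × 3600/4280 = 20.19 V

Final answer: 20.19 V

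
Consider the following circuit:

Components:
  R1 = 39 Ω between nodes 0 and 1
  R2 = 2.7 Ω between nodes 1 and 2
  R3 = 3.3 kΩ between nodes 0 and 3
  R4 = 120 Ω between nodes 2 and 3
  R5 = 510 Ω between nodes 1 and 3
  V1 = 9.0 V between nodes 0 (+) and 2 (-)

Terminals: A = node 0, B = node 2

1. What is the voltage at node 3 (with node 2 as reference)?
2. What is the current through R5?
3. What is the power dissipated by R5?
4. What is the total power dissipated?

Nodal analysis, taking node 2 as the 0 V reference.
Source V1 fixes V_0 = 9 V.
KCL at each unknown node (sum of currents leaving = 0; resistances in Ω):
  Node 1: (V_1 - 9)/39 + (V_1 - 0)/2.7 + (V_1 - V_3)/510 = 0
  Node 3: (V_3 - 9)/3300 + (V_3 - 0)/120 + (V_3 - V_1)/510 = 0
Collecting terms (coefficients in siemens):
  0.398·V_1 - 0.001961·V_3 = 0.2308
  0.0106·V_3 - 0.001961·V_1 = 0.002727
Determinant D = (0.398)(0.0106) - (-0.001961)(-0.001961) = 0.004214
V_1 = [(0.2308)(0.0106) - (-0.001961)(0.002727)]/D = 0.5817 V
V_3 = [(0.398)(0.002727) - (0.2308)(-0.001961)]/D = 0.365 V
Part 1:
  Read off the nodal solution: V_3 = 0.365 V
Part 2:
  I_R5 = (V_1 - V_3)/R5 = (0.5817 - 0.365)/510 = 0.0004249 A
  Magnitude: I_R5 = 0.0004249 A
Part 3:
  I_R5 = (V_1 - V_3)/R5 = (0.5817 - 0.365)/510 = 0.0004249 A
  P_R5 = I_R5² × R5 = (0.0004249)² × 510 = 0.00009206 W
Part 4:
  Power in each resistor, P = (ΔV)²/R:
    P_R1 = (9 - 0.5817)²/39 = 1.817 W
    P_R2 = (0.5817 - 0)²/2.7 = 0.1253 W
    P_R3 = (9 - 0.365)²/3300 = 0.0226 W
    P_R4 = (0 - 0.365)²/120 = 0.00111 W
    P_R5 = (0.5817 - 0.365)²/510 = 0.00009206 W
  P_total = P_R1 + P_R2 + P_R3 + P_R4 + P_R5 = 1.966 W

Final answers:
1. V_3 = 0.365 V
2. I_R5 = 0.0004249 A
3. P_R5 = 9.206e-05 W
4. P_total = 1.966 W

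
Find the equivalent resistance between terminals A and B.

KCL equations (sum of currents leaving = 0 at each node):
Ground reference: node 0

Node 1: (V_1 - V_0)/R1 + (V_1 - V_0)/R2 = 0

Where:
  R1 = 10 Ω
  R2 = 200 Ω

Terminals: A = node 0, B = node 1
Reduce the network between node 0 (A) and node 1 (B) by series/parallel combination:
  Rp1 = R1 ‖ R2 (parallel, both between nodes 0 and 1) = 1/(1/10 + 1/200) = 9.524 Ω
R_eq = 9.524 Ω

Final answer: 9.524 Ω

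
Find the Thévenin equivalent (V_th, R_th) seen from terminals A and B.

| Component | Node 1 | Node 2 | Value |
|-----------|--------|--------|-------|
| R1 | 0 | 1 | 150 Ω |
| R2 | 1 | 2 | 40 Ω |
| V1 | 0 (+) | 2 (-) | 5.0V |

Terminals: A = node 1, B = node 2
Step 1 — V_th is the open-circuit voltage V_A - V_B (nothing connected across the terminals).
Nodal analysis, taking node 2 as the 0 V reference.
Source V1 fixes V_0 = 5 V.
KCL at each unknown node (sum of currents leaving = 0; resistances in Ω):
  Node 1: (V_1 - 5)/150 + (V_1 - 0)/40 = 0
Collecting terms: 0.03167 × V_1 = 0.03333  =>  V_1 = 1.053 V
V_th = V_1 - V_2 = 1.053 - 0 = 1.053 V
Step 2 — R_th: zero the source — replace V1 by a short circuit (node 2 merges into node 0) — and find the resistance seen between A (node 1) and B (node 0).
Reduce the network between node 1 (A) and node 0 (B) by series/parallel combination:
  Rp1 = R1 ‖ R2 (parallel, both between nodes 0 and 1) = 1/(1/150 + 1/40) = 31.58 Ω
R_th = 31.58 Ω

Final answer: V_th = 1.053 V, R_th = 31.58 Ω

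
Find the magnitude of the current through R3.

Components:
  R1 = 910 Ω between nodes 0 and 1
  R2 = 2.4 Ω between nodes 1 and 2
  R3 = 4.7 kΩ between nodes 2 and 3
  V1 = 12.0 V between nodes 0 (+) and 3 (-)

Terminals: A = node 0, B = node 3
Nodal analysis, taking node 3 as the 0 V reference.
Source V1 fixes V_0 = 12 V.
KCL at each unknown node (sum of currents leaving = 0; resistances in Ω):
  Node 1: (V_1 - 12)/910 + (V_1 - V_2)/2.4 = 0
  Node 2: (V_2 - V_1)/2.4 + (V_2 - 0)/4700 = 0
Collecting terms (coefficients in siemens):
  0.4178·V_1 - 0.4167·V_2 = 0.01319
  0.4169·V_2 - 0.4167·V_1 = 0
Determinant D = (0.4178)(0.4169) - (-0.4167)(-0.4167) = 0.0005468
V_1 = [(0.01319)(0.4169) - (-0.4167)(0)]/D = 10.05 V
V_2 = [(0.4178)(0) - (0.01319)(-0.4167)]/D = 10.05 V
I_R3 = (V_2 - V_3)/R3 = (10.05 - 0)/4700 = 0.002138 A
|I_R3| = 0.002138 A

Final answer: |I_R3| = 0.002138 A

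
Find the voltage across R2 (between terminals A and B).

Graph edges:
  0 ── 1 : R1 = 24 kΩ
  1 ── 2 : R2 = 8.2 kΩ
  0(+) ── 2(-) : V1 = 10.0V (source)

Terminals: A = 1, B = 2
R1 and R2 are in series across V1 (node 0 → node 1 → node 2), and the output A–B is taken across R2, so this is a voltage divider.
Series current: I = V1/(R1 + R2) = 10/(24000 + 8200) = 10/32200 = 0.0003106 A
V_R2 = I × R2 = V1 × R2/(R1 + R2) = 10 × 8200/32200 = 2.547 V

Final answer: 2.547 V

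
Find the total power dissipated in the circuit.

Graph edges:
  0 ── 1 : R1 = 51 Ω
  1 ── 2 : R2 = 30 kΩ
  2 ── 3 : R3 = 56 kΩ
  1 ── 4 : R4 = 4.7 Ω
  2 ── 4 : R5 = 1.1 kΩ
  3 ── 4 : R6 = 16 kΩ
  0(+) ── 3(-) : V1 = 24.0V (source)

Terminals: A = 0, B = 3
Nodal analysis, taking node 3 as the 0 V reference.
Source V1 fixes V_0 = 24 V.
KCL at each unknown node (sum of currents leaving = 0; resistances in Ω):
  Node 1: (V_1 - 24)/51 + (V_1 - V_2)/30000 + (V_1 - V_4)/4.7 = 0
  Node 2: (V_2 - V_1)/30000 + (V_2 - 0)/56000 + (V_2 - V_4)/1100 = 0
  Node 4: (V_4 - V_1)/4.7 + (V_4 - V_2)/1100 + (V_4 - 0)/16000 = 0
Collecting terms (coefficients in siemens):
  0.2324·V_1 - 0.00003333·V_2 - 0.2128·V_4 = 0.4706
  0.0009603·V_2 - 0.00003333·V_1 - 0.0009091·V_4 = 0
  0.2137·V_4 - 0.2128·V_1 - 0.0009091·V_2 = 0
Solving these 3 simultaneous equations (Gaussian elimination) gives:
  V_1 = 23.9 V, V_2 = 23.45 V, V_4 = 23.89 V
Power in each resistor, P = (ΔV)²/R:
  P_R1 = (24 - 23.9)²/51 = 0.0001865 W
  P_R2 = (23.9 - 23.45)²/30000 = 0.000006838 W
  P_R3 = (23.45 - 0)²/56000 = 0.009819 W
  P_R4 = (23.9 - 23.89)²/4.7 = 0.00001691 W
  P_R5 = (23.45 - 23.89)²/1100 = 0.0001792 W
  P_R6 = (0 - 23.89)²/16000 = 0.03568 W
P_total = P_R1 + P_R2 + P_R3 + P_R4 + P_R5 + P_R6 = 0.04589 W

Final answer: 0.04589 W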